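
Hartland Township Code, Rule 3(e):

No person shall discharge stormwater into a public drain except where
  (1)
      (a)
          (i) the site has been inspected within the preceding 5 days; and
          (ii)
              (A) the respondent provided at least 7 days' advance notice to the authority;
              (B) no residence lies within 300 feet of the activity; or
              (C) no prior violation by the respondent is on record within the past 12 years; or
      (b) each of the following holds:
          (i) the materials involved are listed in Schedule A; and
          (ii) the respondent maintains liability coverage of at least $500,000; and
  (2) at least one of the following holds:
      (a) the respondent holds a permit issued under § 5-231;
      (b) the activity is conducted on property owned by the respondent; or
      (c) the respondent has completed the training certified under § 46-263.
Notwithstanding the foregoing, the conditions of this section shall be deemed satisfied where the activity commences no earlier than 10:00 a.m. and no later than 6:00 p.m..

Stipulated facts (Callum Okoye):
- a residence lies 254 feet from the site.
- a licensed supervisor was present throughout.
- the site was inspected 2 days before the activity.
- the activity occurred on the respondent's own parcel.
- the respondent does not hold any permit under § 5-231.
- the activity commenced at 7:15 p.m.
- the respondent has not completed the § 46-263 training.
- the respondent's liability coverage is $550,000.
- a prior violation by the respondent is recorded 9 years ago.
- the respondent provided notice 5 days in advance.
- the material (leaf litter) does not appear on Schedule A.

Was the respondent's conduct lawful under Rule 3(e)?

No — unlawful.

(i) site inspected — met.
(A) ≥7 days' notice — not met.
(B) no residence in 300 ft — not met.
(C) no prior violation — not satisfied.
So (ii) is not satisfied (F OR F OR F).
(a) = T AND F = false.
(i) Schedule A material — fails.
(ii) coverage ≥ $500,000 — satisfied.
(b): F AND T → false.
(1): F OR F → false.
(a) holds permit — fails.
(b) own property — satisfied.
(c) training certified — not satisfied.
(2) = F OR T OR F = true.
Overall: F AND T → false.
Exception (start within hours) — not satisfied.
Result: main false OR exception false → false.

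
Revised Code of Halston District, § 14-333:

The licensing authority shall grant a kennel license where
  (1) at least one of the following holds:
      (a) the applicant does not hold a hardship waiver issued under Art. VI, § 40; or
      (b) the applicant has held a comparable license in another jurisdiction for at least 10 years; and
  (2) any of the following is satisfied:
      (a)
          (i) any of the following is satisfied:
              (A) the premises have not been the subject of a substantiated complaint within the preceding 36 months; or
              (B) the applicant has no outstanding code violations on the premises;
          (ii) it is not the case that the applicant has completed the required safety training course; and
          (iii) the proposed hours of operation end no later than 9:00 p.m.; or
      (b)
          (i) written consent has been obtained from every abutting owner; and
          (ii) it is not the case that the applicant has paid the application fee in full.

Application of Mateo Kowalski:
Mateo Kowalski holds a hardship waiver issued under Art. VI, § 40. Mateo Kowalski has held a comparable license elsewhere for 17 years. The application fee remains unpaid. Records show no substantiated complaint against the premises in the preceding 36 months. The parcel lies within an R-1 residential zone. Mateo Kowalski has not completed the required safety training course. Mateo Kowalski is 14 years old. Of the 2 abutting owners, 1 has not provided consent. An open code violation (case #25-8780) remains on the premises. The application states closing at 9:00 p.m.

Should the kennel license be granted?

(a) not (hardship waiver) — not satisfied.
(b) prior license ≥ 10 yr — met.
(1) = F OR T = true.
(A) no complaint in 36 mo. — met.
(B) no code violations — not met.
(i) = T OR F = true.
(ii) not (safety training) — satisfied.
(iii) closes by 9 p.m. — satisfied.
(a) = T AND T AND T = true.
(i) all abutters consent — not met.
(ii) not (fee paid) — met.
So (b) is not satisfied (F AND T).
So (2) is satisfied (T OR F).
Overall = T AND T = true.

Yes — granted.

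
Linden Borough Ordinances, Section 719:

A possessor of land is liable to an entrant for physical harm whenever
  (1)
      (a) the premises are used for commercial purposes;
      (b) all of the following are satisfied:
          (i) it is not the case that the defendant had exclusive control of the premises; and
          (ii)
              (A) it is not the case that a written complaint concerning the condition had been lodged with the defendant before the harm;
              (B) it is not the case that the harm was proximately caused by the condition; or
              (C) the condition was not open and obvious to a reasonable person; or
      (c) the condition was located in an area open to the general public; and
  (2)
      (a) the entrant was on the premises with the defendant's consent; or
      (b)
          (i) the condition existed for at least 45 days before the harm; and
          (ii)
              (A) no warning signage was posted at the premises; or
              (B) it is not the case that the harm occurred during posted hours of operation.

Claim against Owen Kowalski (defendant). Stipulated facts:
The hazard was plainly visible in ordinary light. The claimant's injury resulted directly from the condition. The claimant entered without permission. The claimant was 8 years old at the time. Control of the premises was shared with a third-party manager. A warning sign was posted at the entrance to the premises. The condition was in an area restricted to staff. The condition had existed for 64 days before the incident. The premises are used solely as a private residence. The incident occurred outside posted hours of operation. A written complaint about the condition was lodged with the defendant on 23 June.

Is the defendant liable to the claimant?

No — not liable.

(a) commercial use — not met.
(i) not (exclusive control) — satisfied.
(A) not (complaint lodged) — fails.
(B) not (proximate cause) — fails.
(C) not open/obvious — not satisfied.
(ii) = F OR F OR F = false.
(b): T AND F → false.
(c) public area — fails.
(1) = F OR F OR F = false.
(a) consent to enter — not satisfied.
(i) condition ≥45 days old — met.
(A) no signage posted — fails.
(B) not (during posted hours) — met.
(ii) = F OR T = true.
So (b) is satisfied (T AND T).
(2): F OR T → true.
Overall = F AND T = false.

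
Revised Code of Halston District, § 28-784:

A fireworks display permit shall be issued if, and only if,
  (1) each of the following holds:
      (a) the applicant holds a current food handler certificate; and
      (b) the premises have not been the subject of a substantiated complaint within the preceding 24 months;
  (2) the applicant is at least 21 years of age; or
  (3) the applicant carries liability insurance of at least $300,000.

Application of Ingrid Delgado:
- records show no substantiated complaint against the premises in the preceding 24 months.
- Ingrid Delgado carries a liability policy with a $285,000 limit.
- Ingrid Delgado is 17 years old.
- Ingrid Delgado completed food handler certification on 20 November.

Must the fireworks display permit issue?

Yes — granted.

(a) food handler cert. — satisfied.
(b) no complaint in 24 mo. — holds.
So (1) is satisfied (T AND T).
(2) age ≥ 21 — not met.
(3) insurance ≥ $300,000 — not met.
Overall = T OR F OR F = true.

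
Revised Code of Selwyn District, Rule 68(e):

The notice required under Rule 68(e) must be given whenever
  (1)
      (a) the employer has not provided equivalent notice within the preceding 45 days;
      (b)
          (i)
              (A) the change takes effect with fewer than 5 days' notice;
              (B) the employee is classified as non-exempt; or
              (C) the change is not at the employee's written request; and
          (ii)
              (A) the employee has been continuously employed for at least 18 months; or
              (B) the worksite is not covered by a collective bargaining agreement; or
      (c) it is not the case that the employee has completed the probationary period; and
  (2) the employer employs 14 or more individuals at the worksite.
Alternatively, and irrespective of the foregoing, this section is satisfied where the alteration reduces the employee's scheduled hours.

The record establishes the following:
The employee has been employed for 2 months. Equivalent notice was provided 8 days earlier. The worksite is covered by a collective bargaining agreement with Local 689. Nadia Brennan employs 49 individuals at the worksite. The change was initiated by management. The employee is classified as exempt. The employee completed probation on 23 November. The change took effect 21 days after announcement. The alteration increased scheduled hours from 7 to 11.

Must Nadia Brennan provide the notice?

No — not required.

(a) no recent notice — not met.
(A) < 5 days' notice — not met.
(B) non-exempt — not met.
(C) not employee-requested — met.
(i): F OR F OR T → true.
(A) tenure ≥ 18 mo. — fails.
(B) no CBA — not satisfied.
So (ii) is not satisfied (F OR F).
(b) = T AND F = false.
(c) not (past probation) — not met.
So (1) is not satisfied (F OR F OR F).
(2) ≥ 14 at site — met.
So Overall is not satisfied (F AND T).
Exception (hours reduced) — not satisfied.
Result: main false OR exception false → false.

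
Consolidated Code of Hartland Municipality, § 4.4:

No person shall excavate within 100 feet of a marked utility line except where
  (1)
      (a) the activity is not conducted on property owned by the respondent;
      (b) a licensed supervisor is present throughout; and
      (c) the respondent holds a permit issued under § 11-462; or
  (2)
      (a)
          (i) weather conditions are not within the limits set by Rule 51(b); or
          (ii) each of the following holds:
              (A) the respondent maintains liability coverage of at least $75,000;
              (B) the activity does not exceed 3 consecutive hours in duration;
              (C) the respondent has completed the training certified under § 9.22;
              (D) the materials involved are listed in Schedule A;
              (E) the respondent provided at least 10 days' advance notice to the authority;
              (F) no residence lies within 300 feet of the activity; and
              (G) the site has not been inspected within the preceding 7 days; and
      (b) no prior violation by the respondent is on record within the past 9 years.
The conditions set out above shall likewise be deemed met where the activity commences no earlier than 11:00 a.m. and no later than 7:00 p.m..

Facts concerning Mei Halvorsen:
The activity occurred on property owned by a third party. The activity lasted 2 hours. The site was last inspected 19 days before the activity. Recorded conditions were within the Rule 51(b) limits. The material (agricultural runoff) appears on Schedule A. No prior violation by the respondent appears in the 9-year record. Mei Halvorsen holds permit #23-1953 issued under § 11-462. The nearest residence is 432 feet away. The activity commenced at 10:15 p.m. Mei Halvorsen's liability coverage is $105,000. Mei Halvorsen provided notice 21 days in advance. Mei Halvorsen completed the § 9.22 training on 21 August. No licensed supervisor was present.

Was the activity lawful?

Yes — lawful.

(a) not (own property) — met.
(b) supervisor present — not satisfied.
(c) holds permit — satisfied.
(1) = T AND F AND T = false.
(i) not (weather ok) — fails.
(A) coverage ≥ $75,000 — met.
(B) ≤ 3 hrs duration — met.
(C) training certified — satisfied.
(D) Schedule A material — holds.
(E) ≥10 days' notice — holds.
(F) no residence in 300 ft — met.
(G) not (site inspected) — holds.
(ii) = T AND T AND T AND T AND T AND T AND T = true.
(a) = F OR T = true.
(b) no prior violation — holds.
(2): T AND T → true.
Overall = F OR T = true.
Exception (start within hours) — not satisfied.
Result: main true OR exception false → true.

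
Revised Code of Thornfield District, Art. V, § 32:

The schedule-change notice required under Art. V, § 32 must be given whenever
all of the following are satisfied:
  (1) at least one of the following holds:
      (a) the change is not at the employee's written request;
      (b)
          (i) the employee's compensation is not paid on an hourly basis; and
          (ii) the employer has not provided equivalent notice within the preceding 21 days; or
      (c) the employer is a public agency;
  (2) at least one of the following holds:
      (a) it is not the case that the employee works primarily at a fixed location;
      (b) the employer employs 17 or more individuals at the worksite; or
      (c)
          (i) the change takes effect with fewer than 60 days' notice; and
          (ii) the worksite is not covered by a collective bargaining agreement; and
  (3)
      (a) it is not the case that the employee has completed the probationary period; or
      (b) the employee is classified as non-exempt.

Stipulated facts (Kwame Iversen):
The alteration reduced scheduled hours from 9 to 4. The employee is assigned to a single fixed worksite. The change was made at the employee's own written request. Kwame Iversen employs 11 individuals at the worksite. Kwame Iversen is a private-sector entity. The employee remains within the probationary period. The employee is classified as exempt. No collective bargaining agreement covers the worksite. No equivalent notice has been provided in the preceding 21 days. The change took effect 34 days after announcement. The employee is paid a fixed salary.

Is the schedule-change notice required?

(a) not employee-requested — not met.
(i) not (hourly-paid) — holds.
(ii) no recent notice — holds.
So (b) is satisfied (T AND T).
(c) public agency — fails.
(1) = F OR T OR F = true.
(a) not (fixed location) — not satisfied.
(b) ≥ 17 at site — fails.
(i) < 60 days' notice — met.
(ii) no CBA — holds.
(c) = T AND T = true.
(2): F OR F OR T → true.
(a) not (past probation) — satisfied.
(b) non-exempt — not met.
(3) = T OR F = true.
Overall: T AND T AND T → true.

Yes — required.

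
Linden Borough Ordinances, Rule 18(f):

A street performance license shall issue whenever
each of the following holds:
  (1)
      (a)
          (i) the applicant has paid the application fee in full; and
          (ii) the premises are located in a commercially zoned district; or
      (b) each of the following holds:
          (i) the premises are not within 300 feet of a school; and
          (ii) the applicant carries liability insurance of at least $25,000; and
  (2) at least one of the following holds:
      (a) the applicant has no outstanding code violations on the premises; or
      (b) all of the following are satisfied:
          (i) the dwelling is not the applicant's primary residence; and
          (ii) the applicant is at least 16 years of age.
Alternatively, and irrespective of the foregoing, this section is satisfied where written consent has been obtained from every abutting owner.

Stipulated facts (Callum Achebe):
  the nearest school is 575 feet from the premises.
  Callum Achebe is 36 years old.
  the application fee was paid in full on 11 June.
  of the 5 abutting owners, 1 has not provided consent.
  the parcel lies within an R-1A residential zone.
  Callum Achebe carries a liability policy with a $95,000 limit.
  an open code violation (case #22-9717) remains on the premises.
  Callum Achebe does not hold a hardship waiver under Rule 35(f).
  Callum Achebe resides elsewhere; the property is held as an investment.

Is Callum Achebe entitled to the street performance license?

(i) fee paid — met.
(ii) commercially zoned — not met.
(a) = T AND F = false.
(i) ≥300 ft from school — met.
(ii) insurance ≥ $25,000 — holds.
(b): T AND T → true.
(1): F OR T → true.
(a) no code violations — not met.
(i) not (primary residence) — satisfied.
(ii) age ≥ 16 — holds.
(b): T AND T → true.
So (2) is satisfied (F OR T).
Overall = T AND T = true.
Exception (all abutters consent) — not satisfied.
Result: main true OR exception false → true.

Yes — granted.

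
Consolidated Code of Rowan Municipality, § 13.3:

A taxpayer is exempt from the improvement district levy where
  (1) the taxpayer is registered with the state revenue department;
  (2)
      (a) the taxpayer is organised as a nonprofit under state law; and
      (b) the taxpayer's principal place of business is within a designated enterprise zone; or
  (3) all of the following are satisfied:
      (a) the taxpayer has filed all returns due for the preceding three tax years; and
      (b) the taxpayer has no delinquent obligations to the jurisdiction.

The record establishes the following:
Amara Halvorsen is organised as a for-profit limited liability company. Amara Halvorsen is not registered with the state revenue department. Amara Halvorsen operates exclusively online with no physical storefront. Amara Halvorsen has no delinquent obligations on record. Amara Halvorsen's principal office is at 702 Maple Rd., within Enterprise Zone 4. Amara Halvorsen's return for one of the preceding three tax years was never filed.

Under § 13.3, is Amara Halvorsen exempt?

(1) state-registered — fails.
(a) nonprofit — not met.
(b) in enterprise zone — holds.
So (2) is not satisfied (F AND T).
(a) returns current — not met.
(b) no delinquency — met.
So (3) is not satisfied (F AND T).
Overall = F OR F OR F = false.

No — not exempt.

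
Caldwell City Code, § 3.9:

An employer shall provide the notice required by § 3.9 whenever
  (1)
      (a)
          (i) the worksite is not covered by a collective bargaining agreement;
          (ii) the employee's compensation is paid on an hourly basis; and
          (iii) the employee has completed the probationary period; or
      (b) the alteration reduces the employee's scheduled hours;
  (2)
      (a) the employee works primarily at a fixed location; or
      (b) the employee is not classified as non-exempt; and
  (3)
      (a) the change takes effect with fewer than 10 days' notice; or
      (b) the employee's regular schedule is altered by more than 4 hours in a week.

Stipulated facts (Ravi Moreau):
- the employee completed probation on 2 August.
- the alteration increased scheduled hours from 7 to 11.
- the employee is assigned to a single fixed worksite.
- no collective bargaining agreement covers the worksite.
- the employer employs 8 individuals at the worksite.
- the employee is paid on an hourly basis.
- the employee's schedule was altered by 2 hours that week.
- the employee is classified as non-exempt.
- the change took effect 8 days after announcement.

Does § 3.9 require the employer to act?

Yes — required.

(i) no CBA — met.
(ii) hourly-paid — met.
(iii) past probation — satisfied.
So (a) is satisfied (T AND T AND T).
(b) hours reduced — fails.
So (1) is satisfied (T OR F).
(a) fixed location — met.
(b) not (non-exempt) — not satisfied.
(2): T OR F → true.
(a) < 10 days' notice — holds.
(b) schedule shift > 4h — not satisfied.
So (3) is satisfied (T OR F).
So Overall is satisfied (T AND T AND T).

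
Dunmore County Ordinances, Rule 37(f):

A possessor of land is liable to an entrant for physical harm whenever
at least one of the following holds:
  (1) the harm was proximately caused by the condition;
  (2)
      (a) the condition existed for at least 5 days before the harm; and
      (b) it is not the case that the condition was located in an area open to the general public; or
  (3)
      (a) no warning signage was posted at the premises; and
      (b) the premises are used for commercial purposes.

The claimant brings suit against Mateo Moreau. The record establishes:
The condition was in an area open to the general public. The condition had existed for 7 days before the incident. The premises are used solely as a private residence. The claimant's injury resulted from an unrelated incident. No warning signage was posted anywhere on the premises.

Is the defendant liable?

No — not liable.

(1) proximate cause — not met.
(a) condition ≥5 days old — met.
(b) not (public area) — not satisfied.
(2): T AND F → false.
(a) no signage posted — holds.
(b) commercial use — fails.
(3) = T AND F = false.
So Overall is not satisfied (F OR F OR F).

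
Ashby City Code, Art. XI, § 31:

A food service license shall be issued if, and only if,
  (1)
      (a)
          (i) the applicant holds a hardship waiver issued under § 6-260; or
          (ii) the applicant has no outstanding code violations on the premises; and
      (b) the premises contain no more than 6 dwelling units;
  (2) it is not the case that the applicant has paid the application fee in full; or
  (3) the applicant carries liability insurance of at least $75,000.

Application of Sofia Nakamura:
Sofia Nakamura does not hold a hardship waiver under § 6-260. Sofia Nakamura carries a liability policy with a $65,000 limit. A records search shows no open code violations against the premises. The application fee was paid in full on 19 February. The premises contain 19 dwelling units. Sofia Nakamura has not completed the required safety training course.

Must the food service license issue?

No — denied.

(i) hardship waiver — not satisfied.
(ii) no code violations — satisfied.
(a) = F OR T = true.
(b) ≤ 6 units — not satisfied.
(1): T AND F → false.
(2) not (fee paid) — fails.
(3) insurance ≥ $75,000 — fails.
So Overall is not satisfied (F OR F OR F).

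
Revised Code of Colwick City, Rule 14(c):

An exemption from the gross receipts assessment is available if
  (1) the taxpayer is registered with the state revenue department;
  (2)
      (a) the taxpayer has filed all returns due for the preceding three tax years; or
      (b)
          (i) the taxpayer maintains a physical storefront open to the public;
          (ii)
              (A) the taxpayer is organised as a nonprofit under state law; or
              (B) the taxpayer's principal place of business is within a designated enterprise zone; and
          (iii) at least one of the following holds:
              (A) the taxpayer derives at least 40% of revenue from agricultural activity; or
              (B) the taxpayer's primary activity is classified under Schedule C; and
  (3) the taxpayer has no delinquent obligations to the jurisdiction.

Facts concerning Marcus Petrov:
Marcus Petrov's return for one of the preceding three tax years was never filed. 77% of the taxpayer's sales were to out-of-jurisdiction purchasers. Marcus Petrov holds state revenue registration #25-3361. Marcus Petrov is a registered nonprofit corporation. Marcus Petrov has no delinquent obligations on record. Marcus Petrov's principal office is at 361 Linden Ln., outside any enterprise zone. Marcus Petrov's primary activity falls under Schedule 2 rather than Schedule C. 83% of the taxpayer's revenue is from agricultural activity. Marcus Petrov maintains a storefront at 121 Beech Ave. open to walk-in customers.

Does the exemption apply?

Yes — exempt.

(1) state-registered — holds.
(a) returns current — fails.
(i) has storefront — met.
(A) nonprofit — satisfied.
(B) in enterprise zone — not met.
(ii): T OR F → true.
(A) ≥40% agricultural — holds.
(B) Schedule C activity — not satisfied.
So (iii) is satisfied (T OR F).
(b): T AND T AND T → true.
(2): F OR T → true.
(3) no delinquency — holds.
So Overall is satisfied (T AND T AND T).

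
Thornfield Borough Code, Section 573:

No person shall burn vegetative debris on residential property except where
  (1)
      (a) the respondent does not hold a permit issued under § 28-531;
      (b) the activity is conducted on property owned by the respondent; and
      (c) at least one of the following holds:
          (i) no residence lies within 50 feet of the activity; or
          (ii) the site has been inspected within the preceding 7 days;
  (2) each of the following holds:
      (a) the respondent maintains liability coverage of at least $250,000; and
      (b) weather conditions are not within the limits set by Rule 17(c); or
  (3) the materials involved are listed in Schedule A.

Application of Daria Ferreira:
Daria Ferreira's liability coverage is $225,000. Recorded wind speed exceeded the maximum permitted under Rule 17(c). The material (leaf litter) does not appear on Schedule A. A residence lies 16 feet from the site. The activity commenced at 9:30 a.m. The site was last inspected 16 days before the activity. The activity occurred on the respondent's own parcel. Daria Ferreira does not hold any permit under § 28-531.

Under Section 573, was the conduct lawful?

(a) not (holds permit) — satisfied.
(b) own property — holds.
(i) no residence in 50 ft — not satisfied.
(ii) site inspected — not met.
(c) = F OR F = false.
So (1) is not satisfied (T AND T AND F).
(a) coverage ≥ $250,000 — not satisfied.
(b) not (weather ok) — satisfied.
(2): F AND T → false.
(3) Schedule A material — not met.
Overall: F OR F OR F → false.

No — unlawful.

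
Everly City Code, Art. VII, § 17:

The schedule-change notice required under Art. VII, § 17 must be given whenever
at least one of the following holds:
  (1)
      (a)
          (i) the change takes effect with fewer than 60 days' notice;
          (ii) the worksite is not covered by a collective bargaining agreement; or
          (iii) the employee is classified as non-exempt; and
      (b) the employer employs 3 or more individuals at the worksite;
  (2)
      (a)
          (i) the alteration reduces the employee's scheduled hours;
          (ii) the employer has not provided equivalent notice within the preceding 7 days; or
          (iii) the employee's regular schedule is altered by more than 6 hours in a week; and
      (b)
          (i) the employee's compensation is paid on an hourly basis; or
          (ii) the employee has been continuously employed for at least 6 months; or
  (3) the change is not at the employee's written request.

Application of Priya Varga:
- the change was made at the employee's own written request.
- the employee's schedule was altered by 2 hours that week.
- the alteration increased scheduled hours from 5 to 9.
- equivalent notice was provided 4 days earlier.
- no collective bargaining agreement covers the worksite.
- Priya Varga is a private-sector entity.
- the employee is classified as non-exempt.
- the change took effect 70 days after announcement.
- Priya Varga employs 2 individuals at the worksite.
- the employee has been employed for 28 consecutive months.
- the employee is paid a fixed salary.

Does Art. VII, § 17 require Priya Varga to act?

(i) < 60 days' notice — fails.
(ii) no CBA — holds.
(iii) non-exempt — holds.
(a) = F OR T OR T = true.
(b) ≥ 3 at site — not met.
(1) = T AND F = false.
(i) hours reduced — fails.
(ii) no recent notice — not satisfied.
(iii) schedule shift > 6h — fails.
(a) = F OR F OR F = false.
(i) hourly-paid — fails.
(ii) tenure ≥ 6 mo. — holds.
(b) = F OR T = true.
(2): F AND T → false.
(3) not employee-requested — not met.
So Overall is not satisfied (F OR F OR F).

No — not required.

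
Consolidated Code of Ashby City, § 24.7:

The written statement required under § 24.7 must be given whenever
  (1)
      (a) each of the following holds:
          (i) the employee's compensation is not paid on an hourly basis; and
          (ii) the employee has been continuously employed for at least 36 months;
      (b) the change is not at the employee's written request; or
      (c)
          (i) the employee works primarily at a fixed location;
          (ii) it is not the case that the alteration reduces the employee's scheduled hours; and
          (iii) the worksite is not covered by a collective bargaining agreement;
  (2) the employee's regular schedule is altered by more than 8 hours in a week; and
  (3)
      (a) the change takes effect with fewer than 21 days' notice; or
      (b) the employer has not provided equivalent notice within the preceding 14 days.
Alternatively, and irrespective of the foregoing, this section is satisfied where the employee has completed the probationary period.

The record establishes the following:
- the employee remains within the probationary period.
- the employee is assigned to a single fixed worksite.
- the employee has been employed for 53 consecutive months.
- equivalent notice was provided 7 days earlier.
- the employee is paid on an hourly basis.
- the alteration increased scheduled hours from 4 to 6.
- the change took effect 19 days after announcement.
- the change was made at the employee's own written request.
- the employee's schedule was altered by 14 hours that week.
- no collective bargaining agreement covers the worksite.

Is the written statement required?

(i) not (hourly-paid) — not satisfied.
(ii) tenure ≥ 36 mo. — satisfied.
So (a) is not satisfied (F AND T).
(b) not employee-requested — not met.
(i) fixed location — met.
(ii) not (hours reduced) — met.
(iii) no CBA — holds.
(c) = T AND T AND T = true.
So (1) is satisfied (F OR F OR T).
(2) schedule shift > 8h — holds.
(a) < 21 days' notice — satisfied.
(b) no recent notice — not met.
(3) = T OR F = true.
So Overall is satisfied (T AND T AND T).
Exception (past probation) — not satisfied.
Result: main true OR exception false → true.

Yes — required.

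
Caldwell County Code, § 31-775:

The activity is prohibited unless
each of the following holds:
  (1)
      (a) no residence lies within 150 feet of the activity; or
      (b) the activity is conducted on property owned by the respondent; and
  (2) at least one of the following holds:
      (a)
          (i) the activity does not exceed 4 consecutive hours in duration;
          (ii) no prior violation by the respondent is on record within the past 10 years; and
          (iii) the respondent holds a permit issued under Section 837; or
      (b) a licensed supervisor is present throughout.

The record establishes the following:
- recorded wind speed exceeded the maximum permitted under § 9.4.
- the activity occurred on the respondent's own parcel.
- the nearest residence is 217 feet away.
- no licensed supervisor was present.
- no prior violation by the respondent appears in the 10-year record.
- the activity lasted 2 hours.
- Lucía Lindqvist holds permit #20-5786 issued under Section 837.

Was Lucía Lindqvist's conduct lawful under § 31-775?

(a) no residence in 150 ft — holds.
(b) own property — met.
So (1) is satisfied (T OR T).
(i) ≤ 4 hrs duration — met.
(ii) no prior violation — satisfied.
(iii) holds permit — satisfied.
(a) = T AND T AND T = true.
(b) supervisor present — fails.
(2): T OR F → true.
Overall = T AND T = true.

Yes — lawful.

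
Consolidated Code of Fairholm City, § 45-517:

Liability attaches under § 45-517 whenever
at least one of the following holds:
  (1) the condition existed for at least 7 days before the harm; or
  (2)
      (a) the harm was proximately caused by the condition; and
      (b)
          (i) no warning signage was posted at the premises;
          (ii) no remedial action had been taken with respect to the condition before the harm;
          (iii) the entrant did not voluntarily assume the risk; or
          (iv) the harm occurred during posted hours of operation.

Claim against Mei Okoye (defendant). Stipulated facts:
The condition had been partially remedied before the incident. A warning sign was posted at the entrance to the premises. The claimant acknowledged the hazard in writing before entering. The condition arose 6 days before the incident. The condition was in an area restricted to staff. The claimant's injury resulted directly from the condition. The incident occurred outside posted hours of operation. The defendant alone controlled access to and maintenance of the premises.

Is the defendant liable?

No — not liable.

(1) condition ≥7 days old — not satisfied.
(a) proximate cause — met.
(i) no signage posted — not met.
(ii) no remedial action — not satisfied.
(iii) no assumed risk — not met.
(iv) during posted hours — fails.
So (b) is not satisfied (F OR F OR F OR F).
(2): T AND F → false.
Overall: F OR F → false.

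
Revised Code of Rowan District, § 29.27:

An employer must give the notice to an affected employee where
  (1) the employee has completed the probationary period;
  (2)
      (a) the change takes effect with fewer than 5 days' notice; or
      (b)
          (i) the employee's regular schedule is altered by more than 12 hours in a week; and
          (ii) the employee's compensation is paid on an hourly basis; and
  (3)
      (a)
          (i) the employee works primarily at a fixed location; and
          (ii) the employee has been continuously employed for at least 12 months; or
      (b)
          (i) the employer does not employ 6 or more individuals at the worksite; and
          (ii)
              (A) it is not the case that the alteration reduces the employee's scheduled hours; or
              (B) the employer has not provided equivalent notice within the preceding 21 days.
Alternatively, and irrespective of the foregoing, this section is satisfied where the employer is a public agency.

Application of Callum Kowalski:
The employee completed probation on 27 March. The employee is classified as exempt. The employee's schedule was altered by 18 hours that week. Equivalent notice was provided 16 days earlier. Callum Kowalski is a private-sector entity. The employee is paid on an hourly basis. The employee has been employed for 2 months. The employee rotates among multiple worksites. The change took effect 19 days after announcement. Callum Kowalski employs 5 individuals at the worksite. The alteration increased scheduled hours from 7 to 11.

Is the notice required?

(1) past probation — met.
(a) < 5 days' notice — not satisfied.
(i) schedule shift > 12h — satisfied.
(ii) hourly-paid — holds.
(b): T AND T → true.
So (2) is satisfied (F OR T).
(i) fixed location — not met.
(ii) tenure ≥ 12 mo. — not satisfied.
So (a) is not satisfied (F AND F).
(i) not (≥ 6 at site) — satisfied.
(A) not (hours reduced) — satisfied.
(B) no recent notice — not met.
(ii): T OR F → true.
(b): T AND T → true.
So (3) is satisfied (F OR T).
So Overall is satisfied (T AND T AND T).
Exception (public agency) — not satisfied.
Result: main true OR exception false → true.

Yes — required.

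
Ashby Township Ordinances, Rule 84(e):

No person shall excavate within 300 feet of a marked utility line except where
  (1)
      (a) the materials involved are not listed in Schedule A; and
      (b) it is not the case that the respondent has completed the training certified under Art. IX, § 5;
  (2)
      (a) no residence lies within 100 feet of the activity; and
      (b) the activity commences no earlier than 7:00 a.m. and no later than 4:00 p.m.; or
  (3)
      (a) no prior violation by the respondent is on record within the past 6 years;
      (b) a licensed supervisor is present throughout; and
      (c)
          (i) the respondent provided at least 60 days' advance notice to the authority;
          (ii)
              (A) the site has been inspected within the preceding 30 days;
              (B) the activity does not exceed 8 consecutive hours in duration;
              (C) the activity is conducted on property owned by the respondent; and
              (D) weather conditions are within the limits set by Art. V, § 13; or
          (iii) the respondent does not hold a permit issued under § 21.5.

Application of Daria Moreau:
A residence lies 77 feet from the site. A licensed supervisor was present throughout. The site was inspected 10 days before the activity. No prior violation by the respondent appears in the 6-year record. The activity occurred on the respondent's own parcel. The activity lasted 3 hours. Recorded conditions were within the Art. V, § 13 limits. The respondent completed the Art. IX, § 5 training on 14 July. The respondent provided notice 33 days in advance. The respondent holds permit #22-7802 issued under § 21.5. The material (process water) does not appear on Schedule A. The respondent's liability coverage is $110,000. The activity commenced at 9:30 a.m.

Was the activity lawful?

(a) not (Schedule A material) — satisfied.
(b) not (training certified) — fails.
So (1) is not satisfied (T AND F).
(a) no residence in 100 ft — not satisfied.
(b) start within hours — met.
(2): F AND T → false.
(a) no prior violation — satisfied.
(b) supervisor present — met.
(i) ≥60 days' notice — not met.
(A) site inspected — satisfied.
(B) ≤ 8 hrs duration — satisfied.
(C) own property — met.
(D) weather ok — holds.
(ii): T AND T AND T AND T → true.
(iii) not (holds permit) — not met.
So (c) is satisfied (F OR T OR F).
(3) = T AND T AND T = true.
Overall: F OR F OR T → true.

Yes — lawful.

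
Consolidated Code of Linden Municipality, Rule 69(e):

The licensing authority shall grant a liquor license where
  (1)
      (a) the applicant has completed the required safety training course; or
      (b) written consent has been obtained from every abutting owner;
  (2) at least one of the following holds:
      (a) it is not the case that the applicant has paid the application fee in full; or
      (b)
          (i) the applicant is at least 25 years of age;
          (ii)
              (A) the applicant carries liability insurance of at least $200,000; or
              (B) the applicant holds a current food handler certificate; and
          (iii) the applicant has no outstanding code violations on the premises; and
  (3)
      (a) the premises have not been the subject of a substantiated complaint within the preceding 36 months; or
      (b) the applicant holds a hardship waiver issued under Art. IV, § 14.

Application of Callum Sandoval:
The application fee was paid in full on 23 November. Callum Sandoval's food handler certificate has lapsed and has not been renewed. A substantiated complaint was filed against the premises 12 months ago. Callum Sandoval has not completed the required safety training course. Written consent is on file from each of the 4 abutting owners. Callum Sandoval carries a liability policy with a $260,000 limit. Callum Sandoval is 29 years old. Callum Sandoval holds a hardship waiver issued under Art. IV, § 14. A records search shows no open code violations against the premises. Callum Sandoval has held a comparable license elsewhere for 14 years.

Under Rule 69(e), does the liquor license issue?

Yes — granted.

(a) safety training — fails.
(b) all abutters consent — met.
(1): F OR T → true.
(a) not (fee paid) — not satisfied.
(i) age ≥ 25 — met.
(A) insurance ≥ $200,000 — satisfied.
(B) food handler cert. — not met.
(ii) = T OR F = true.
(iii) no code violations — satisfied.
(b): T AND T AND T → true.
So (2) is satisfied (F OR T).
(a) no complaint in 36 mo. — not met.
(b) hardship waiver — met.
So (3) is satisfied (F OR T).
Overall = T AND T AND T = true.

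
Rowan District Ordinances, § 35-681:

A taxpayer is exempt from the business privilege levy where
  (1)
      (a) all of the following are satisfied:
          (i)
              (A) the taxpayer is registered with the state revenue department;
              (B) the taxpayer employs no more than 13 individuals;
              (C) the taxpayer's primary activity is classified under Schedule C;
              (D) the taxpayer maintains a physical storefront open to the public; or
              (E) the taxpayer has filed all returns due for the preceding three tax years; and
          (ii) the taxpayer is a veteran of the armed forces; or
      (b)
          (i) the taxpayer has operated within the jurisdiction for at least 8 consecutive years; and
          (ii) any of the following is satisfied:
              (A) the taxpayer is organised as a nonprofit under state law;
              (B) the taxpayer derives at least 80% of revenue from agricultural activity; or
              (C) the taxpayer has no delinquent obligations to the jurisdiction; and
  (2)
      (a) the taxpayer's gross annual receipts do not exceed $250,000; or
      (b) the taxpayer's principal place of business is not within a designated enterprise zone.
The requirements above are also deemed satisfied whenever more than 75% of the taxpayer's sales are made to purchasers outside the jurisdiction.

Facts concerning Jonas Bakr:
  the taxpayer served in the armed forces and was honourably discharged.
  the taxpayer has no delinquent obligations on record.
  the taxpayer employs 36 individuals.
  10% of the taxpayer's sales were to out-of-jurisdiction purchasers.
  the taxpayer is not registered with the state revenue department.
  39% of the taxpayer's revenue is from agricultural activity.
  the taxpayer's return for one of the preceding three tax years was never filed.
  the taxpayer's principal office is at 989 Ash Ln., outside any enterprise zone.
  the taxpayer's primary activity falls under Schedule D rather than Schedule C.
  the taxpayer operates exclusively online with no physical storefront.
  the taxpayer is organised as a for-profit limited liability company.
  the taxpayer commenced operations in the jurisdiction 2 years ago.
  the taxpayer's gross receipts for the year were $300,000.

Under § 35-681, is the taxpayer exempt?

No — not exempt.

(A) state-registered — not met.
(B) ≤ 13 employees — not satisfied.
(C) Schedule C activity — not met.
(D) has storefront — fails.
(E) returns current — fails.
(i): F OR F OR F OR F OR F → false.
(ii) veteran — satisfied.
(a) = F AND T = false.
(i) ≥ 8 yrs in jurisdiction — not met.
(A) nonprofit — not met.
(B) ≥80% agricultural — not met.
(C) no delinquency — holds.
(ii) = F OR F OR T = true.
(b) = F AND T = false.
(1): F OR F → false.
(a) receipts ≤ $250,000 — not satisfied.
(b) not (in enterprise zone) — met.
(2) = F OR T = true.
So Overall is not satisfied (F AND T).
Exception (>75% out-of-jur. sales) — not satisfied.
Result: main false OR exception false → false.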